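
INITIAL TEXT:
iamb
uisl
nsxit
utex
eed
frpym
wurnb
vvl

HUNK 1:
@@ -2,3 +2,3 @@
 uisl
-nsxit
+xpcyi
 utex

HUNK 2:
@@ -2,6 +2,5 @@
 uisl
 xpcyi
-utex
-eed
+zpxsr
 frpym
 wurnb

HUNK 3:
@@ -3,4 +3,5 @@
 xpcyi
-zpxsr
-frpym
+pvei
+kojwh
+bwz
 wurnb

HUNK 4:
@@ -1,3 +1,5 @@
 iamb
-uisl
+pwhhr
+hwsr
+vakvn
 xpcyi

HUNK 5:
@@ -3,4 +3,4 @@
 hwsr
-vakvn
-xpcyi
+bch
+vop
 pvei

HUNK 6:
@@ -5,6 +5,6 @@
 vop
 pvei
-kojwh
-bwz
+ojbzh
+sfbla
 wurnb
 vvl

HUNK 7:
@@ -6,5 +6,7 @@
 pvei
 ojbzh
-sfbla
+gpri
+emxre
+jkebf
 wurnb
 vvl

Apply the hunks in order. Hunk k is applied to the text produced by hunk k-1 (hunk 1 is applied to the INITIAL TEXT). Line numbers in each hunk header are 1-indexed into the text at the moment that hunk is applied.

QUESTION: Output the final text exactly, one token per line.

Hunk 1: at line 2 remove [nsxit] add [xpcyi] -> 8 lines: iamb uisl xpcyi utex eed frpym wurnb vvl
Hunk 2: at line 2 remove [utex,eed] add [zpxsr] -> 7 lines: iamb uisl xpcyi zpxsr frpym wurnb vvl
Hunk 3: at line 3 remove [zpxsr,frpym] add [pvei,kojwh,bwz] -> 8 lines: iamb uisl xpcyi pvei kojwh bwz wurnb vvl
Hunk 4: at line 1 remove [uisl] add [pwhhr,hwsr,vakvn] -> 10 lines: iamb pwhhr hwsr vakvn xpcyi pvei kojwh bwz wurnb vvl
Hunk 5: at line 3 remove [vakvn,xpcyi] add [bch,vop] -> 10 lines: iamb pwhhr hwsr bch vop pvei kojwh bwz wurnb vvl
Hunk 6: at line 5 remove [kojwh,bwz] add [ojbzh,sfbla] -> 10 lines: iamb pwhhr hwsr bch vop pvei ojbzh sfbla wurnb vvl
Hunk 7: at line 6 remove [sfbla] add [gpri,emxre,jkebf] -> 12 lines: iamb pwhhr hwsr bch vop pvei ojbzh gpri emxre jkebf wurnb vvl

Answer: iamb
pwhhr
hwsr
bch
vop
pvei
ojbzh
gpri
emxre
jkebf
wurnb
vvl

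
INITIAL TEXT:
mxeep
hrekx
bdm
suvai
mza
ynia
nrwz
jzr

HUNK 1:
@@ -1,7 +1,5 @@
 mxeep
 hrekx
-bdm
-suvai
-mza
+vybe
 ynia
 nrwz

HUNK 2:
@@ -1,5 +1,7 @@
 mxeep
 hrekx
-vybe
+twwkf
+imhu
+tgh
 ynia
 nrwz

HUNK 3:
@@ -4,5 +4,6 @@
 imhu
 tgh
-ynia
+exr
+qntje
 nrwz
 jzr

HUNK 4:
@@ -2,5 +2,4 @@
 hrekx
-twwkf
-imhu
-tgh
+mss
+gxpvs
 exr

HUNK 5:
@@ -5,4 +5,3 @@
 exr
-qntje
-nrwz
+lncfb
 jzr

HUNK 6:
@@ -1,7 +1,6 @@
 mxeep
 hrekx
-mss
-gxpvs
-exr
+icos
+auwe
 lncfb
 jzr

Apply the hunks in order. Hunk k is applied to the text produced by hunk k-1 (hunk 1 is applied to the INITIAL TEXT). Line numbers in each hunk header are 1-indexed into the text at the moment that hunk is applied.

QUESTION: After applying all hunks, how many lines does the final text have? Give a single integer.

Hunk 1: at line 1 remove [bdm,suvai,mza] add [vybe] -> 6 lines: mxeep hrekx vybe ynia nrwz jzr
Hunk 2: at line 1 remove [vybe] add [twwkf,imhu,tgh] -> 8 lines: mxeep hrekx twwkf imhu tgh ynia nrwz jzr
Hunk 3: at line 4 remove [ynia] add [exr,qntje] -> 9 lines: mxeep hrekx twwkf imhu tgh exr qntje nrwz jzr
Hunk 4: at line 2 remove [twwkf,imhu,tgh] add [mss,gxpvs] -> 8 lines: mxeep hrekx mss gxpvs exr qntje nrwz jzr
Hunk 5: at line 5 remove [qntje,nrwz] add [lncfb] -> 7 lines: mxeep hrekx mss gxpvs exr lncfb jzr
Hunk 6: at line 1 remove [mss,gxpvs,exr] add [icos,auwe] -> 6 lines: mxeep hrekx icos auwe lncfb jzr
Final line count: 6

Answer: 6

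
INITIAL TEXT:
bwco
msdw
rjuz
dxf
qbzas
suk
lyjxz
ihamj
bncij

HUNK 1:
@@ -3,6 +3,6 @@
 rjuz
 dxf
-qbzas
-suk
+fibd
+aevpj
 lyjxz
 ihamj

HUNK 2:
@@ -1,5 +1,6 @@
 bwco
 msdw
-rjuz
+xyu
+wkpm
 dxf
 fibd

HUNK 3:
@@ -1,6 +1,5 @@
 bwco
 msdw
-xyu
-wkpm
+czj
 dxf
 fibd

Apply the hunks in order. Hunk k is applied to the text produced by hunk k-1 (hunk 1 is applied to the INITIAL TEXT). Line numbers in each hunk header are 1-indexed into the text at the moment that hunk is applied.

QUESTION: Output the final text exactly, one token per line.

Hunk 1: at line 3 remove [qbzas,suk] add [fibd,aevpj] -> 9 lines: bwco msdw rjuz dxf fibd aevpj lyjxz ihamj bncij
Hunk 2: at line 1 remove [rjuz] add [xyu,wkpm] -> 10 lines: bwco msdw xyu wkpm dxf fibd aevpj lyjxz ihamj bncij
Hunk 3: at line 1 remove [xyu,wkpm] add [czj] -> 9 lines: bwco msdw czj dxf fibd aevpj lyjxz ihamj bncij

Answer: bwco
msdw
czj
dxf
fibd
aevpj
lyjxz
ihamj
bncij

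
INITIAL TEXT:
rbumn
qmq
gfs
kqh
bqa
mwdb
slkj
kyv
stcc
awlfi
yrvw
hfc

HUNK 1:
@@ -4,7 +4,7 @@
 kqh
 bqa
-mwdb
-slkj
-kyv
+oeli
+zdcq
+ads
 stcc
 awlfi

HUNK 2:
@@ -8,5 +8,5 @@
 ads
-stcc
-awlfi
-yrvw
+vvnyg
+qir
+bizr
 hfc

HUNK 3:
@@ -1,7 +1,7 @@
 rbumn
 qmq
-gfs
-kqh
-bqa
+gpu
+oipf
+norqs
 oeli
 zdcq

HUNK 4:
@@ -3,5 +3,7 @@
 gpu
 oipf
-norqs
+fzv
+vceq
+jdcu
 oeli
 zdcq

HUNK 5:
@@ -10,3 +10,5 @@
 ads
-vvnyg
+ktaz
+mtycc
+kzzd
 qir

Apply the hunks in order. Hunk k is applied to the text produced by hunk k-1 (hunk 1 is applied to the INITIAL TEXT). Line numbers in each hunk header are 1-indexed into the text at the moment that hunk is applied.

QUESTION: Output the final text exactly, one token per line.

Answer: rbumn
qmq
gpu
oipf
fzv
vceq
jdcu
oeli
zdcq
ads
ktaz
mtycc
kzzd
qir
bizr
hfc

Derivation:
Hunk 1: at line 4 remove [mwdb,slkj,kyv] add [oeli,zdcq,ads] -> 12 lines: rbumn qmq gfs kqh bqa oeli zdcq ads stcc awlfi yrvw hfc
Hunk 2: at line 8 remove [stcc,awlfi,yrvw] add [vvnyg,qir,bizr] -> 12 lines: rbumn qmq gfs kqh bqa oeli zdcq ads vvnyg qir bizr hfc
Hunk 3: at line 1 remove [gfs,kqh,bqa] add [gpu,oipf,norqs] -> 12 lines: rbumn qmq gpu oipf norqs oeli zdcq ads vvnyg qir bizr hfc
Hunk 4: at line 3 remove [norqs] add [fzv,vceq,jdcu] -> 14 lines: rbumn qmq gpu oipf fzv vceq jdcu oeli zdcq ads vvnyg qir bizr hfc
Hunk 5: at line 10 remove [vvnyg] add [ktaz,mtycc,kzzd] -> 16 lines: rbumn qmq gpu oipf fzv vceq jdcu oeli zdcq ads ktaz mtycc kzzd qir bizr hfc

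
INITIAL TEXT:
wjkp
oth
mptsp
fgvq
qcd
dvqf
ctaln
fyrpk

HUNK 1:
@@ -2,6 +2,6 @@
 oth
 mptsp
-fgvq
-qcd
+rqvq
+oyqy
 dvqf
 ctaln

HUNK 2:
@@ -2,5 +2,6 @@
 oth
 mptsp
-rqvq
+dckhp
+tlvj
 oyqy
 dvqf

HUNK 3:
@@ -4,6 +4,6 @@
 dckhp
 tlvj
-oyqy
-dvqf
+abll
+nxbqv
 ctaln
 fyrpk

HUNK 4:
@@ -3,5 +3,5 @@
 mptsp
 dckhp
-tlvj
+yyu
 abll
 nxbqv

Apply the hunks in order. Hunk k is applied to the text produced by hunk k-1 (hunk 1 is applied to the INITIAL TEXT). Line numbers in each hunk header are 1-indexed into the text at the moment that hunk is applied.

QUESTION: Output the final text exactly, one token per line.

Answer: wjkp
oth
mptsp
dckhp
yyu
abll
nxbqv
ctaln
fyrpk

Derivation:
Hunk 1: at line 2 remove [fgvq,qcd] add [rqvq,oyqy] -> 8 lines: wjkp oth mptsp rqvq oyqy dvqf ctaln fyrpk
Hunk 2: at line 2 remove [rqvq] add [dckhp,tlvj] -> 9 lines: wjkp oth mptsp dckhp tlvj oyqy dvqf ctaln fyrpk
Hunk 3: at line 4 remove [oyqy,dvqf] add [abll,nxbqv] -> 9 lines: wjkp oth mptsp dckhp tlvj abll nxbqv ctaln fyrpk
Hunk 4: at line 3 remove [tlvj] add [yyu] -> 9 lines: wjkp oth mptsp dckhp yyu abll nxbqv ctaln fyrpk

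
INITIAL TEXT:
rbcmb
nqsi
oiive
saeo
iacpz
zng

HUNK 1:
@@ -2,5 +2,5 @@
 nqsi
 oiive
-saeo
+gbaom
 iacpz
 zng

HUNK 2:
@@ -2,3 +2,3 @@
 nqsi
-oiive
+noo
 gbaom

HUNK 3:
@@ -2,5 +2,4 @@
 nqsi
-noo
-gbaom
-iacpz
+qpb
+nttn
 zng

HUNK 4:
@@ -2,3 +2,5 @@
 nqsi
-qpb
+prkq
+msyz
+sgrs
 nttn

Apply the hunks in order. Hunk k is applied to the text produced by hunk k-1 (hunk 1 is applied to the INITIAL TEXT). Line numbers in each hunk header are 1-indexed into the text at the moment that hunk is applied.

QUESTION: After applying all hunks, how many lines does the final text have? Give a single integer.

Hunk 1: at line 2 remove [saeo] add [gbaom] -> 6 lines: rbcmb nqsi oiive gbaom iacpz zng
Hunk 2: at line 2 remove [oiive] add [noo] -> 6 lines: rbcmb nqsi noo gbaom iacpz zng
Hunk 3: at line 2 remove [noo,gbaom,iacpz] add [qpb,nttn] -> 5 lines: rbcmb nqsi qpb nttn zng
Hunk 4: at line 2 remove [qpb] add [prkq,msyz,sgrs] -> 7 lines: rbcmb nqsi prkq msyz sgrs nttn zng
Final line count: 7

Answer: 7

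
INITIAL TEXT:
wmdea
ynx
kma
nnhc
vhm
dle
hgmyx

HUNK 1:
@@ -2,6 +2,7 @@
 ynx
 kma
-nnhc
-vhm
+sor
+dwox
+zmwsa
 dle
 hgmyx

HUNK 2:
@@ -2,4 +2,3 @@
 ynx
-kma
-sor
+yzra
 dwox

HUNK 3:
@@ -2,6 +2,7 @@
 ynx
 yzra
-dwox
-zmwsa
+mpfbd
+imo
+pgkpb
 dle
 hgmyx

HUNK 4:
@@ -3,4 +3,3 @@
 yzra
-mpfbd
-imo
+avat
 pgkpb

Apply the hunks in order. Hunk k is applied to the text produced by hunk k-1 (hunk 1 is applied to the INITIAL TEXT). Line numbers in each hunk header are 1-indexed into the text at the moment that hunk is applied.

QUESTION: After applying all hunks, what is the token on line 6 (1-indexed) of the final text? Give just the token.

Hunk 1: at line 2 remove [nnhc,vhm] add [sor,dwox,zmwsa] -> 8 lines: wmdea ynx kma sor dwox zmwsa dle hgmyx
Hunk 2: at line 2 remove [kma,sor] add [yzra] -> 7 lines: wmdea ynx yzra dwox zmwsa dle hgmyx
Hunk 3: at line 2 remove [dwox,zmwsa] add [mpfbd,imo,pgkpb] -> 8 lines: wmdea ynx yzra mpfbd imo pgkpb dle hgmyx
Hunk 4: at line 3 remove [mpfbd,imo] add [avat] -> 7 lines: wmdea ynx yzra avat pgkpb dle hgmyx
Final line 6: dle

Answer: dle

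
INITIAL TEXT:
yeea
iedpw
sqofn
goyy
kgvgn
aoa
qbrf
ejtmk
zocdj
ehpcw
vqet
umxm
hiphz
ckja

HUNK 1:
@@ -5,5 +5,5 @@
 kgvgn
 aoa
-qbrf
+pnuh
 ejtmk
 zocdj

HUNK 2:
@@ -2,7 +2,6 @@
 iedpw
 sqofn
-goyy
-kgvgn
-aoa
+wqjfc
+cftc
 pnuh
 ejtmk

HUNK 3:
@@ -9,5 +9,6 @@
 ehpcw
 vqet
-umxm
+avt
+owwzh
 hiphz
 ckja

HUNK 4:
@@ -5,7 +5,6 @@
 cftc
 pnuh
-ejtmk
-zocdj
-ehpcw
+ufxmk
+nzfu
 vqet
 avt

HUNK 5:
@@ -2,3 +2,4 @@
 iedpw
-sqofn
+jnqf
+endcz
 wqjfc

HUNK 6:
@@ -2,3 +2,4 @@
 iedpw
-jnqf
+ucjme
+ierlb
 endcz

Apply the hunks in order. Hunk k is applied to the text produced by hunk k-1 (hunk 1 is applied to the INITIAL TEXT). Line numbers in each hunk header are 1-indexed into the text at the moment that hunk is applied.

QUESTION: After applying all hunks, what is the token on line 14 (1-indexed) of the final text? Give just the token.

Hunk 1: at line 5 remove [qbrf] add [pnuh] -> 14 lines: yeea iedpw sqofn goyy kgvgn aoa pnuh ejtmk zocdj ehpcw vqet umxm hiphz ckja
Hunk 2: at line 2 remove [goyy,kgvgn,aoa] add [wqjfc,cftc] -> 13 lines: yeea iedpw sqofn wqjfc cftc pnuh ejtmk zocdj ehpcw vqet umxm hiphz ckja
Hunk 3: at line 9 remove [umxm] add [avt,owwzh] -> 14 lines: yeea iedpw sqofn wqjfc cftc pnuh ejtmk zocdj ehpcw vqet avt owwzh hiphz ckja
Hunk 4: at line 5 remove [ejtmk,zocdj,ehpcw] add [ufxmk,nzfu] -> 13 lines: yeea iedpw sqofn wqjfc cftc pnuh ufxmk nzfu vqet avt owwzh hiphz ckja
Hunk 5: at line 2 remove [sqofn] add [jnqf,endcz] -> 14 lines: yeea iedpw jnqf endcz wqjfc cftc pnuh ufxmk nzfu vqet avt owwzh hiphz ckja
Hunk 6: at line 2 remove [jnqf] add [ucjme,ierlb] -> 15 lines: yeea iedpw ucjme ierlb endcz wqjfc cftc pnuh ufxmk nzfu vqet avt owwzh hiphz ckja
Final line 14: hiphz

Answer: hiphz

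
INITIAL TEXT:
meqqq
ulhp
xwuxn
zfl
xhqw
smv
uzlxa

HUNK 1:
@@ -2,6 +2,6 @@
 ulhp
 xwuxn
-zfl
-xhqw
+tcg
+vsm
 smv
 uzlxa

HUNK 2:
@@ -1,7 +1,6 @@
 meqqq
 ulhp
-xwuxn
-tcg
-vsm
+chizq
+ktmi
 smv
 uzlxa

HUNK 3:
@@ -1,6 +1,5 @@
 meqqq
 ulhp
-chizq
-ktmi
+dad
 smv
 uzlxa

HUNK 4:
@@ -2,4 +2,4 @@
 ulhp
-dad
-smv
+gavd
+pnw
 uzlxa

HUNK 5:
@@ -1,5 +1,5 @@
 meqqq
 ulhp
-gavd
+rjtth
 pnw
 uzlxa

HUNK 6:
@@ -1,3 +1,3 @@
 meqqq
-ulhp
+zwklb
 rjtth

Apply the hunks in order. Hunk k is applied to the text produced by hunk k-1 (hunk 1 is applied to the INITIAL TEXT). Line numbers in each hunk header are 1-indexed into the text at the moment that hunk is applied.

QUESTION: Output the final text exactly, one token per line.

Answer: meqqq
zwklb
rjtth
pnw
uzlxa

Derivation:
Hunk 1: at line 2 remove [zfl,xhqw] add [tcg,vsm] -> 7 lines: meqqq ulhp xwuxn tcg vsm smv uzlxa
Hunk 2: at line 1 remove [xwuxn,tcg,vsm] add [chizq,ktmi] -> 6 lines: meqqq ulhp chizq ktmi smv uzlxa
Hunk 3: at line 1 remove [chizq,ktmi] add [dad] -> 5 lines: meqqq ulhp dad smv uzlxa
Hunk 4: at line 2 remove [dad,smv] add [gavd,pnw] -> 5 lines: meqqq ulhp gavd pnw uzlxa
Hunk 5: at line 1 remove [gavd] add [rjtth] -> 5 lines: meqqq ulhp rjtth pnw uzlxa
Hunk 6: at line 1 remove [ulhp] add [zwklb] -> 5 lines: meqqq zwklb rjtth pnw uzlxa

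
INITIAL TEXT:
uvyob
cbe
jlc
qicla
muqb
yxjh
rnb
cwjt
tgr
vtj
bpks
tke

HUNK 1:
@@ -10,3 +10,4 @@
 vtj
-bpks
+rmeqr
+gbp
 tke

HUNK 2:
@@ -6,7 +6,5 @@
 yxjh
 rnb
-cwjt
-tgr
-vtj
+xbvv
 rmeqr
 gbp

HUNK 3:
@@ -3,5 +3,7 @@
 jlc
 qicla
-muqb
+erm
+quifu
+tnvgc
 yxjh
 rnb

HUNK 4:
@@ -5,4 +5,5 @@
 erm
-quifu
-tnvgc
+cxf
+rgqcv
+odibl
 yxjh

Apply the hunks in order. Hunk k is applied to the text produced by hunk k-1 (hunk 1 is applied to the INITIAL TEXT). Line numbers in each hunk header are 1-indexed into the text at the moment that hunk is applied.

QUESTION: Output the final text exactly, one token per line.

Hunk 1: at line 10 remove [bpks] add [rmeqr,gbp] -> 13 lines: uvyob cbe jlc qicla muqb yxjh rnb cwjt tgr vtj rmeqr gbp tke
Hunk 2: at line 6 remove [cwjt,tgr,vtj] add [xbvv] -> 11 lines: uvyob cbe jlc qicla muqb yxjh rnb xbvv rmeqr gbp tke
Hunk 3: at line 3 remove [muqb] add [erm,quifu,tnvgc] -> 13 lines: uvyob cbe jlc qicla erm quifu tnvgc yxjh rnb xbvv rmeqr gbp tke
Hunk 4: at line 5 remove [quifu,tnvgc] add [cxf,rgqcv,odibl] -> 14 lines: uvyob cbe jlc qicla erm cxf rgqcv odibl yxjh rnb xbvv rmeqr gbp tke

Answer: uvyob
cbe
jlc
qicla
erm
cxf
rgqcv
odibl
yxjh
rnb
xbvv
rmeqr
gbp
tke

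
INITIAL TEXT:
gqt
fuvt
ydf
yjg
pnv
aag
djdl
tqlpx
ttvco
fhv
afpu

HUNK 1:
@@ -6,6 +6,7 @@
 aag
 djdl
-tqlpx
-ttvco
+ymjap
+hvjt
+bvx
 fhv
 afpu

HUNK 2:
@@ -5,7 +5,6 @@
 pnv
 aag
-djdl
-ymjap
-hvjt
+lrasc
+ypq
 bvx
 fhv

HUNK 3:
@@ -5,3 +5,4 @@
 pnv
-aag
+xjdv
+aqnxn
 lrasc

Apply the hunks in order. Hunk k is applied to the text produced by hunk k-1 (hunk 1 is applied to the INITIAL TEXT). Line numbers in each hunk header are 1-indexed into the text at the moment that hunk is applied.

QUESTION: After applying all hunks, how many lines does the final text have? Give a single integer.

Hunk 1: at line 6 remove [tqlpx,ttvco] add [ymjap,hvjt,bvx] -> 12 lines: gqt fuvt ydf yjg pnv aag djdl ymjap hvjt bvx fhv afpu
Hunk 2: at line 5 remove [djdl,ymjap,hvjt] add [lrasc,ypq] -> 11 lines: gqt fuvt ydf yjg pnv aag lrasc ypq bvx fhv afpu
Hunk 3: at line 5 remove [aag] add [xjdv,aqnxn] -> 12 lines: gqt fuvt ydf yjg pnv xjdv aqnxn lrasc ypq bvx fhv afpu
Final line count: 12

Answer: 12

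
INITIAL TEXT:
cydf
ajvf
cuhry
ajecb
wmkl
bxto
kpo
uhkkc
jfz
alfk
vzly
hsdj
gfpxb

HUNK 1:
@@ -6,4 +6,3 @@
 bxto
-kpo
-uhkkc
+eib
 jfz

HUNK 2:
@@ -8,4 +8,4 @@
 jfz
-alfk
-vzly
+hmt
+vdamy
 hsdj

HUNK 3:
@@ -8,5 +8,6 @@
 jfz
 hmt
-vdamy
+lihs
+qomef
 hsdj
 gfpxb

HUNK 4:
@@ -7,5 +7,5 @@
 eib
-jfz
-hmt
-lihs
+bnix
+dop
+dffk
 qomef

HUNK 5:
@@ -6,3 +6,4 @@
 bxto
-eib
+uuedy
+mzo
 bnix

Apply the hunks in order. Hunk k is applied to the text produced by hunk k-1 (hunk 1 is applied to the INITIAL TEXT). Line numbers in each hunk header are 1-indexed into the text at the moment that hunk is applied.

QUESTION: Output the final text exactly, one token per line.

Answer: cydf
ajvf
cuhry
ajecb
wmkl
bxto
uuedy
mzo
bnix
dop
dffk
qomef
hsdj
gfpxb

Derivation:
Hunk 1: at line 6 remove [kpo,uhkkc] add [eib] -> 12 lines: cydf ajvf cuhry ajecb wmkl bxto eib jfz alfk vzly hsdj gfpxb
Hunk 2: at line 8 remove [alfk,vzly] add [hmt,vdamy] -> 12 lines: cydf ajvf cuhry ajecb wmkl bxto eib jfz hmt vdamy hsdj gfpxb
Hunk 3: at line 8 remove [vdamy] add [lihs,qomef] -> 13 lines: cydf ajvf cuhry ajecb wmkl bxto eib jfz hmt lihs qomef hsdj gfpxb
Hunk 4: at line 7 remove [jfz,hmt,lihs] add [bnix,dop,dffk] -> 13 lines: cydf ajvf cuhry ajecb wmkl bxto eib bnix dop dffk qomef hsdj gfpxb
Hunk 5: at line 6 remove [eib] add [uuedy,mzo] -> 14 lines: cydf ajvf cuhry ajecb wmkl bxto uuedy mzo bnix dop dffk qomef hsdj gfpxb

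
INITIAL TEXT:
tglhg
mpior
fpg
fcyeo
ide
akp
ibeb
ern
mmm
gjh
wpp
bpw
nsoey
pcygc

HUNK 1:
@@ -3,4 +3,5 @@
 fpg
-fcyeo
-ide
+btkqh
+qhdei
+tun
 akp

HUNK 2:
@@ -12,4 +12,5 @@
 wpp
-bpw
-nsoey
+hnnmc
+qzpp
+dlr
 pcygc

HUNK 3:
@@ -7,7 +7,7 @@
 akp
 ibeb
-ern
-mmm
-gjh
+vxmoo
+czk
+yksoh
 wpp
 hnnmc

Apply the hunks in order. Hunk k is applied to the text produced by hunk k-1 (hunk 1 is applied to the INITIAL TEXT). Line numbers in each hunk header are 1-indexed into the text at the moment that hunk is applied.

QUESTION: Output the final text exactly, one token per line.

Answer: tglhg
mpior
fpg
btkqh
qhdei
tun
akp
ibeb
vxmoo
czk
yksoh
wpp
hnnmc
qzpp
dlr
pcygc

Derivation:
Hunk 1: at line 3 remove [fcyeo,ide] add [btkqh,qhdei,tun] -> 15 lines: tglhg mpior fpg btkqh qhdei tun akp ibeb ern mmm gjh wpp bpw nsoey pcygc
Hunk 2: at line 12 remove [bpw,nsoey] add [hnnmc,qzpp,dlr] -> 16 lines: tglhg mpior fpg btkqh qhdei tun akp ibeb ern mmm gjh wpp hnnmc qzpp dlr pcygc
Hunk 3: at line 7 remove [ern,mmm,gjh] add [vxmoo,czk,yksoh] -> 16 lines: tglhg mpior fpg btkqh qhdei tun akp ibeb vxmoo czk yksoh wpp hnnmc qzpp dlr pcygc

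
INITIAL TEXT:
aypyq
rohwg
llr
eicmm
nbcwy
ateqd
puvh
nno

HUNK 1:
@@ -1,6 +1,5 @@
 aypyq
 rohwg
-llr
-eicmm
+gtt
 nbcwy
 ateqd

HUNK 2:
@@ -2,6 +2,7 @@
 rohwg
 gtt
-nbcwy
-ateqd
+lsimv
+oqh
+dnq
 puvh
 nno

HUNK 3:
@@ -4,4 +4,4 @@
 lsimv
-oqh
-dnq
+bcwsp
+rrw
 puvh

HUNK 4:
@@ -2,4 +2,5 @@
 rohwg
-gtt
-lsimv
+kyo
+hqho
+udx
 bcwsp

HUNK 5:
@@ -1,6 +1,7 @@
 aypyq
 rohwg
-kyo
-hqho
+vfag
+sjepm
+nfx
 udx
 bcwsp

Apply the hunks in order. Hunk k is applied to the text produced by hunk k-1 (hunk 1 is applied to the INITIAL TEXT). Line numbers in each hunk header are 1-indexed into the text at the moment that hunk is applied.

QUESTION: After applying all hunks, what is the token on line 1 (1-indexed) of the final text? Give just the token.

Hunk 1: at line 1 remove [llr,eicmm] add [gtt] -> 7 lines: aypyq rohwg gtt nbcwy ateqd puvh nno
Hunk 2: at line 2 remove [nbcwy,ateqd] add [lsimv,oqh,dnq] -> 8 lines: aypyq rohwg gtt lsimv oqh dnq puvh nno
Hunk 3: at line 4 remove [oqh,dnq] add [bcwsp,rrw] -> 8 lines: aypyq rohwg gtt lsimv bcwsp rrw puvh nno
Hunk 4: at line 2 remove [gtt,lsimv] add [kyo,hqho,udx] -> 9 lines: aypyq rohwg kyo hqho udx bcwsp rrw puvh nno
Hunk 5: at line 1 remove [kyo,hqho] add [vfag,sjepm,nfx] -> 10 lines: aypyq rohwg vfag sjepm nfx udx bcwsp rrw puvh nno
Final line 1: aypyq

Answer: aypyq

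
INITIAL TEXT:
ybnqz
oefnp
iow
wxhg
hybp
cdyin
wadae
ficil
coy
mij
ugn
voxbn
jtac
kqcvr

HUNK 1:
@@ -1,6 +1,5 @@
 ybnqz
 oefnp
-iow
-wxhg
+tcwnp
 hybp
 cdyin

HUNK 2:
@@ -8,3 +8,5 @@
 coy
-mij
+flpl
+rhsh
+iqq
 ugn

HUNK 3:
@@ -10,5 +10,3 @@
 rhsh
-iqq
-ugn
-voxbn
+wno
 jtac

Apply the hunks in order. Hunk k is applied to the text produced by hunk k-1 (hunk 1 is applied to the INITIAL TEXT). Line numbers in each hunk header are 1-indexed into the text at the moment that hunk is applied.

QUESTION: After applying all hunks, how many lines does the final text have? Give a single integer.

Hunk 1: at line 1 remove [iow,wxhg] add [tcwnp] -> 13 lines: ybnqz oefnp tcwnp hybp cdyin wadae ficil coy mij ugn voxbn jtac kqcvr
Hunk 2: at line 8 remove [mij] add [flpl,rhsh,iqq] -> 15 lines: ybnqz oefnp tcwnp hybp cdyin wadae ficil coy flpl rhsh iqq ugn voxbn jtac kqcvr
Hunk 3: at line 10 remove [iqq,ugn,voxbn] add [wno] -> 13 lines: ybnqz oefnp tcwnp hybp cdyin wadae ficil coy flpl rhsh wno jtac kqcvr
Final line count: 13

Answer: 13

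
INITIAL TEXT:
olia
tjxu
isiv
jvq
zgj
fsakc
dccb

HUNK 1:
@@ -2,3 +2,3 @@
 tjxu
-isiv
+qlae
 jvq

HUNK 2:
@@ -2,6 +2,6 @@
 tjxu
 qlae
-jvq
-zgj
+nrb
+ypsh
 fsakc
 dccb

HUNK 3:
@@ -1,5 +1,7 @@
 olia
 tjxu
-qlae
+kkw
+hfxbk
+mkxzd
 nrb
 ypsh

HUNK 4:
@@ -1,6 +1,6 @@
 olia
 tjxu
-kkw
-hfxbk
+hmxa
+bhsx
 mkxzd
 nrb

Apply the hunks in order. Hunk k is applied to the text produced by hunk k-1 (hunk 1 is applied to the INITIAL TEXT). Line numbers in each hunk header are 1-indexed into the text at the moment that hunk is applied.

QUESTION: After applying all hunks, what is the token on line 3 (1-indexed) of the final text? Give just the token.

Hunk 1: at line 2 remove [isiv] add [qlae] -> 7 lines: olia tjxu qlae jvq zgj fsakc dccb
Hunk 2: at line 2 remove [jvq,zgj] add [nrb,ypsh] -> 7 lines: olia tjxu qlae nrb ypsh fsakc dccb
Hunk 3: at line 1 remove [qlae] add [kkw,hfxbk,mkxzd] -> 9 lines: olia tjxu kkw hfxbk mkxzd nrb ypsh fsakc dccb
Hunk 4: at line 1 remove [kkw,hfxbk] add [hmxa,bhsx] -> 9 lines: olia tjxu hmxa bhsx mkxzd nrb ypsh fsakc dccb
Final line 3: hmxa

Answer: hmxa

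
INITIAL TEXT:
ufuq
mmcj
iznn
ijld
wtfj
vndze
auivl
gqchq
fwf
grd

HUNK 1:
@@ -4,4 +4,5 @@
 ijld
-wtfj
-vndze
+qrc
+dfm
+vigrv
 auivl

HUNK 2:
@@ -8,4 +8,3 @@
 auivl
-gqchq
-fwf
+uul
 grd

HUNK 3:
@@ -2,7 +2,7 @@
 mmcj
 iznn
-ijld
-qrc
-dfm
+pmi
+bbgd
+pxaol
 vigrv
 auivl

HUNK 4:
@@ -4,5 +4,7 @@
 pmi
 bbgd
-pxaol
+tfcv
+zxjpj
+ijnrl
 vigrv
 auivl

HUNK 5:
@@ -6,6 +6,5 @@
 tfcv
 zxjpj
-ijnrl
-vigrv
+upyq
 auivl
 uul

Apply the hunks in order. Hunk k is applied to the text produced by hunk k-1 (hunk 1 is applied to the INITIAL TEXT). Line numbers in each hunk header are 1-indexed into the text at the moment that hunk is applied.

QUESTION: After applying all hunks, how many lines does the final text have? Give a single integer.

Answer: 11

Derivation:
Hunk 1: at line 4 remove [wtfj,vndze] add [qrc,dfm,vigrv] -> 11 lines: ufuq mmcj iznn ijld qrc dfm vigrv auivl gqchq fwf grd
Hunk 2: at line 8 remove [gqchq,fwf] add [uul] -> 10 lines: ufuq mmcj iznn ijld qrc dfm vigrv auivl uul grd
Hunk 3: at line 2 remove [ijld,qrc,dfm] add [pmi,bbgd,pxaol] -> 10 lines: ufuq mmcj iznn pmi bbgd pxaol vigrv auivl uul grd
Hunk 4: at line 4 remove [pxaol] add [tfcv,zxjpj,ijnrl] -> 12 lines: ufuq mmcj iznn pmi bbgd tfcv zxjpj ijnrl vigrv auivl uul grd
Hunk 5: at line 6 remove [ijnrl,vigrv] add [upyq] -> 11 lines: ufuq mmcj iznn pmi bbgd tfcv zxjpj upyq auivl uul grd
Final line count: 11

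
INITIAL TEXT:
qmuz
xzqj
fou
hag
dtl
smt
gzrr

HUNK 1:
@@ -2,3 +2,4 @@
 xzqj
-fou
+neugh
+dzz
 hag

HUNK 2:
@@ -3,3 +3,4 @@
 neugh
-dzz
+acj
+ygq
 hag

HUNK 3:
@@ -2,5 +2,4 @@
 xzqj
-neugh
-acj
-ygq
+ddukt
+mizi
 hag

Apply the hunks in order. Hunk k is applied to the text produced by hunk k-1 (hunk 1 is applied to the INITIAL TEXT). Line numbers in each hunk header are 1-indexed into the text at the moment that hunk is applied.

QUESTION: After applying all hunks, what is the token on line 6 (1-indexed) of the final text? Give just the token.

Hunk 1: at line 2 remove [fou] add [neugh,dzz] -> 8 lines: qmuz xzqj neugh dzz hag dtl smt gzrr
Hunk 2: at line 3 remove [dzz] add [acj,ygq] -> 9 lines: qmuz xzqj neugh acj ygq hag dtl smt gzrr
Hunk 3: at line 2 remove [neugh,acj,ygq] add [ddukt,mizi] -> 8 lines: qmuz xzqj ddukt mizi hag dtl smt gzrr
Final line 6: dtl

Answer: dtl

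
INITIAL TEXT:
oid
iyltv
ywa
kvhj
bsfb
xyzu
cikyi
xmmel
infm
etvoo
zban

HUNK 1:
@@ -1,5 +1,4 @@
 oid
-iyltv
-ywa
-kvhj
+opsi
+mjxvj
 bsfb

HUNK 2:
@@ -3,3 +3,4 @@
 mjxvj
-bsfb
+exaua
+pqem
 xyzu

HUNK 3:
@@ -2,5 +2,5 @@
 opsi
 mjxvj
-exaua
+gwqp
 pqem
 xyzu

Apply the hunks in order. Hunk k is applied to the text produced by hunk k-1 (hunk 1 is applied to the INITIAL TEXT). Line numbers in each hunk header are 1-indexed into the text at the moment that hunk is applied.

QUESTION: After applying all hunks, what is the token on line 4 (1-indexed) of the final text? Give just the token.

Answer: gwqp

Derivation:
Hunk 1: at line 1 remove [iyltv,ywa,kvhj] add [opsi,mjxvj] -> 10 lines: oid opsi mjxvj bsfb xyzu cikyi xmmel infm etvoo zban
Hunk 2: at line 3 remove [bsfb] add [exaua,pqem] -> 11 lines: oid opsi mjxvj exaua pqem xyzu cikyi xmmel infm etvoo zban
Hunk 3: at line 2 remove [exaua] add [gwqp] -> 11 lines: oid opsi mjxvj gwqp pqem xyzu cikyi xmmel infm etvoo zban
Final line 4: gwqp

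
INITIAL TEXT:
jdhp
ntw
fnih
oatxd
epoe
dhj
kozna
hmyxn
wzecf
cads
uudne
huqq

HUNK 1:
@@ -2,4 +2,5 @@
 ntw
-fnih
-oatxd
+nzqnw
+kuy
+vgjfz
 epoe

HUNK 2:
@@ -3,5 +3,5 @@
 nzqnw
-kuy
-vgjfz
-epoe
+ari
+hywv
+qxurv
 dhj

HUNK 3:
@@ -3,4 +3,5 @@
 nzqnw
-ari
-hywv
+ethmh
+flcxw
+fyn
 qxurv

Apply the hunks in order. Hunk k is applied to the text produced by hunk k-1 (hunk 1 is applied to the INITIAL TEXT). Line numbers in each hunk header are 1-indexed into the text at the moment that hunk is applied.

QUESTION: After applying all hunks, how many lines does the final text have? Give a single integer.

Hunk 1: at line 2 remove [fnih,oatxd] add [nzqnw,kuy,vgjfz] -> 13 lines: jdhp ntw nzqnw kuy vgjfz epoe dhj kozna hmyxn wzecf cads uudne huqq
Hunk 2: at line 3 remove [kuy,vgjfz,epoe] add [ari,hywv,qxurv] -> 13 lines: jdhp ntw nzqnw ari hywv qxurv dhj kozna hmyxn wzecf cads uudne huqq
Hunk 3: at line 3 remove [ari,hywv] add [ethmh,flcxw,fyn] -> 14 lines: jdhp ntw nzqnw ethmh flcxw fyn qxurv dhj kozna hmyxn wzecf cads uudne huqq
Final line count: 14

Answer: 14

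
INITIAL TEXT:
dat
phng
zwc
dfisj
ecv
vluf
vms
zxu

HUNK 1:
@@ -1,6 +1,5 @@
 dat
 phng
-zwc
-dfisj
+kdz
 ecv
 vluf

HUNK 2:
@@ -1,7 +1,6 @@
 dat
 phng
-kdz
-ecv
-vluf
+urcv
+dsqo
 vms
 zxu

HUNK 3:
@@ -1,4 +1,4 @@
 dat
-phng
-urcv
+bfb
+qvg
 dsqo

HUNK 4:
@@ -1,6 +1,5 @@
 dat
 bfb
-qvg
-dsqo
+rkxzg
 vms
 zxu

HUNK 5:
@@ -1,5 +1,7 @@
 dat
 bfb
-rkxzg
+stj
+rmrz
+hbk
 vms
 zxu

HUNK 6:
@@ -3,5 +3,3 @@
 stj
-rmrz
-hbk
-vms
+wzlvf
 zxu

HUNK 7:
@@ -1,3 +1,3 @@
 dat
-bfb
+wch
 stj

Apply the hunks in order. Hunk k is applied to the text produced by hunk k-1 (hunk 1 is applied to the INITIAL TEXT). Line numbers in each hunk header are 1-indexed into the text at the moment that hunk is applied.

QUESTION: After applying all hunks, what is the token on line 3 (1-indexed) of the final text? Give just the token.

Hunk 1: at line 1 remove [zwc,dfisj] add [kdz] -> 7 lines: dat phng kdz ecv vluf vms zxu
Hunk 2: at line 1 remove [kdz,ecv,vluf] add [urcv,dsqo] -> 6 lines: dat phng urcv dsqo vms zxu
Hunk 3: at line 1 remove [phng,urcv] add [bfb,qvg] -> 6 lines: dat bfb qvg dsqo vms zxu
Hunk 4: at line 1 remove [qvg,dsqo] add [rkxzg] -> 5 lines: dat bfb rkxzg vms zxu
Hunk 5: at line 1 remove [rkxzg] add [stj,rmrz,hbk] -> 7 lines: dat bfb stj rmrz hbk vms zxu
Hunk 6: at line 3 remove [rmrz,hbk,vms] add [wzlvf] -> 5 lines: dat bfb stj wzlvf zxu
Hunk 7: at line 1 remove [bfb] add [wch] -> 5 lines: dat wch stj wzlvf zxu
Final line 3: stj

Answer: stj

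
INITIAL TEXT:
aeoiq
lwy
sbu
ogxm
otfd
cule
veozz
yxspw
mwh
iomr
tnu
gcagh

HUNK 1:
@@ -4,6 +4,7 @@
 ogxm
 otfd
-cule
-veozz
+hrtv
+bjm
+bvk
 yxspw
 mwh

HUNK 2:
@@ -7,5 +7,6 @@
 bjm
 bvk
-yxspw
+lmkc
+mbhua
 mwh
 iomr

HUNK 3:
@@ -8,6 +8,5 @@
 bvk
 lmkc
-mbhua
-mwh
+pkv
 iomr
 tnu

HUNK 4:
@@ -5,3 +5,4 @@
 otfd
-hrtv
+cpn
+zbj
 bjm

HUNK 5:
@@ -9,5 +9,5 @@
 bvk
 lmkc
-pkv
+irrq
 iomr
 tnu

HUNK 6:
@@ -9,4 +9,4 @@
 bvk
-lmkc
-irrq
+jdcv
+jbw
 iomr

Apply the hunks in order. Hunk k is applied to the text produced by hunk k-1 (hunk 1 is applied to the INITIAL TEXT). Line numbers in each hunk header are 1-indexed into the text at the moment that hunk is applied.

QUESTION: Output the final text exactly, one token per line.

Hunk 1: at line 4 remove [cule,veozz] add [hrtv,bjm,bvk] -> 13 lines: aeoiq lwy sbu ogxm otfd hrtv bjm bvk yxspw mwh iomr tnu gcagh
Hunk 2: at line 7 remove [yxspw] add [lmkc,mbhua] -> 14 lines: aeoiq lwy sbu ogxm otfd hrtv bjm bvk lmkc mbhua mwh iomr tnu gcagh
Hunk 3: at line 8 remove [mbhua,mwh] add [pkv] -> 13 lines: aeoiq lwy sbu ogxm otfd hrtv bjm bvk lmkc pkv iomr tnu gcagh
Hunk 4: at line 5 remove [hrtv] add [cpn,zbj] -> 14 lines: aeoiq lwy sbu ogxm otfd cpn zbj bjm bvk lmkc pkv iomr tnu gcagh
Hunk 5: at line 9 remove [pkv] add [irrq] -> 14 lines: aeoiq lwy sbu ogxm otfd cpn zbj bjm bvk lmkc irrq iomr tnu gcagh
Hunk 6: at line 9 remove [lmkc,irrq] add [jdcv,jbw] -> 14 lines: aeoiq lwy sbu ogxm otfd cpn zbj bjm bvk jdcv jbw iomr tnu gcagh

Answer: aeoiq
lwy
sbu
ogxm
otfd
cpn
zbj
bjm
bvk
jdcv
jbw
iomr
tnu
gcagh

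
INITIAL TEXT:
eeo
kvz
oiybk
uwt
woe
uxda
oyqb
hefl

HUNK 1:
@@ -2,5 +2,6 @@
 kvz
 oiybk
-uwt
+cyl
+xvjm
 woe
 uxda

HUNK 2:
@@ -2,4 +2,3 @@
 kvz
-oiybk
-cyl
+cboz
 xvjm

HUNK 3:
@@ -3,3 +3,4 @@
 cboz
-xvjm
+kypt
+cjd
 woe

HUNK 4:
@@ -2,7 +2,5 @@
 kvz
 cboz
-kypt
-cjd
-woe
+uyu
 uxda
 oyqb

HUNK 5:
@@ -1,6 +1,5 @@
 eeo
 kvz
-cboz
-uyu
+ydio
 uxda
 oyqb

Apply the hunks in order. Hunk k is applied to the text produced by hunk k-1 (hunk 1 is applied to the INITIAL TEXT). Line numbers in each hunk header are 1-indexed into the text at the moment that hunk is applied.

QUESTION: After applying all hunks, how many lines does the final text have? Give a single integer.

Answer: 6

Derivation:
Hunk 1: at line 2 remove [uwt] add [cyl,xvjm] -> 9 lines: eeo kvz oiybk cyl xvjm woe uxda oyqb hefl
Hunk 2: at line 2 remove [oiybk,cyl] add [cboz] -> 8 lines: eeo kvz cboz xvjm woe uxda oyqb hefl
Hunk 3: at line 3 remove [xvjm] add [kypt,cjd] -> 9 lines: eeo kvz cboz kypt cjd woe uxda oyqb hefl
Hunk 4: at line 2 remove [kypt,cjd,woe] add [uyu] -> 7 lines: eeo kvz cboz uyu uxda oyqb hefl
Hunk 5: at line 1 remove [cboz,uyu] add [ydio] -> 6 lines: eeo kvz ydio uxda oyqb hefl
Final line count: 6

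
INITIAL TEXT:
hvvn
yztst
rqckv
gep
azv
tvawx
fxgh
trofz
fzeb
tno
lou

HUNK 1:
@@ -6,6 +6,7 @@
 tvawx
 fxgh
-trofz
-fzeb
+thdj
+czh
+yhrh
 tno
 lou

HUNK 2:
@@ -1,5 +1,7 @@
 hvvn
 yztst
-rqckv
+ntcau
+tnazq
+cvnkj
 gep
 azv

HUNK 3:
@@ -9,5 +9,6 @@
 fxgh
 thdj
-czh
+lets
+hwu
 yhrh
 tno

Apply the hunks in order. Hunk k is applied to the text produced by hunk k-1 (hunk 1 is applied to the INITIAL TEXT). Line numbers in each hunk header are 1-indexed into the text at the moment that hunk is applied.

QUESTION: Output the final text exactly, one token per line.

Answer: hvvn
yztst
ntcau
tnazq
cvnkj
gep
azv
tvawx
fxgh
thdj
lets
hwu
yhrh
tno
lou

Derivation:
Hunk 1: at line 6 remove [trofz,fzeb] add [thdj,czh,yhrh] -> 12 lines: hvvn yztst rqckv gep azv tvawx fxgh thdj czh yhrh tno lou
Hunk 2: at line 1 remove [rqckv] add [ntcau,tnazq,cvnkj] -> 14 lines: hvvn yztst ntcau tnazq cvnkj gep azv tvawx fxgh thdj czh yhrh tno lou
Hunk 3: at line 9 remove [czh] add [lets,hwu] -> 15 lines: hvvn yztst ntcau tnazq cvnkj gep azv tvawx fxgh thdj lets hwu yhrh tno lou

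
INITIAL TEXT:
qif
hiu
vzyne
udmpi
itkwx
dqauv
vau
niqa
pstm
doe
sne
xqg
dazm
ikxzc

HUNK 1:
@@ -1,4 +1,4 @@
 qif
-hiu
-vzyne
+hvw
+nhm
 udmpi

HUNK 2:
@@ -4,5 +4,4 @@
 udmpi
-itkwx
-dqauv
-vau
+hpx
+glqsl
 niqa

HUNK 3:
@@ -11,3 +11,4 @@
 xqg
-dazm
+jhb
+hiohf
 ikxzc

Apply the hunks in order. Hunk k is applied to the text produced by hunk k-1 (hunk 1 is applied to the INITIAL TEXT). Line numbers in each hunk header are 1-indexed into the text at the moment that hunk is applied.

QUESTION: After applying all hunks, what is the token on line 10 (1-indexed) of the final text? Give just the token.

Answer: sne

Derivation:
Hunk 1: at line 1 remove [hiu,vzyne] add [hvw,nhm] -> 14 lines: qif hvw nhm udmpi itkwx dqauv vau niqa pstm doe sne xqg dazm ikxzc
Hunk 2: at line 4 remove [itkwx,dqauv,vau] add [hpx,glqsl] -> 13 lines: qif hvw nhm udmpi hpx glqsl niqa pstm doe sne xqg dazm ikxzc
Hunk 3: at line 11 remove [dazm] add [jhb,hiohf] -> 14 lines: qif hvw nhm udmpi hpx glqsl niqa pstm doe sne xqg jhb hiohf ikxzc
Final line 10: sne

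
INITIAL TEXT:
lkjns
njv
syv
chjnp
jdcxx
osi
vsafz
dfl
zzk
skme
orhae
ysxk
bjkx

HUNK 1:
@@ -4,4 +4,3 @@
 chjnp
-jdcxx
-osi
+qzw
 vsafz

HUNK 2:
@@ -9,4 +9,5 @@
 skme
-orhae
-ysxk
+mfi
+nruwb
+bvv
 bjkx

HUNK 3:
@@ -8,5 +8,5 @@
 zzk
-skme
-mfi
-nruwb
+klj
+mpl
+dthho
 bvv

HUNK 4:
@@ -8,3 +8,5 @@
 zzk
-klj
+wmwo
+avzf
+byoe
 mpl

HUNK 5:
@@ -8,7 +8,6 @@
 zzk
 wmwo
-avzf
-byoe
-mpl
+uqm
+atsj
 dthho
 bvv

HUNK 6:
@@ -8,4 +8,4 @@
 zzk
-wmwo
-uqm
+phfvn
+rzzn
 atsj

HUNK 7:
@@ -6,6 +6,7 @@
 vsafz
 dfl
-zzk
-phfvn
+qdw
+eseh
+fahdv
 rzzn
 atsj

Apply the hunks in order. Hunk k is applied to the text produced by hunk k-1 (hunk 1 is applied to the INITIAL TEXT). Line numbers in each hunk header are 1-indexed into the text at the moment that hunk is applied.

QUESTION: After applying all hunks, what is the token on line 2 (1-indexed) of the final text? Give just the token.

Hunk 1: at line 4 remove [jdcxx,osi] add [qzw] -> 12 lines: lkjns njv syv chjnp qzw vsafz dfl zzk skme orhae ysxk bjkx
Hunk 2: at line 9 remove [orhae,ysxk] add [mfi,nruwb,bvv] -> 13 lines: lkjns njv syv chjnp qzw vsafz dfl zzk skme mfi nruwb bvv bjkx
Hunk 3: at line 8 remove [skme,mfi,nruwb] add [klj,mpl,dthho] -> 13 lines: lkjns njv syv chjnp qzw vsafz dfl zzk klj mpl dthho bvv bjkx
Hunk 4: at line 8 remove [klj] add [wmwo,avzf,byoe] -> 15 lines: lkjns njv syv chjnp qzw vsafz dfl zzk wmwo avzf byoe mpl dthho bvv bjkx
Hunk 5: at line 8 remove [avzf,byoe,mpl] add [uqm,atsj] -> 14 lines: lkjns njv syv chjnp qzw vsafz dfl zzk wmwo uqm atsj dthho bvv bjkx
Hunk 6: at line 8 remove [wmwo,uqm] add [phfvn,rzzn] -> 14 lines: lkjns njv syv chjnp qzw vsafz dfl zzk phfvn rzzn atsj dthho bvv bjkx
Hunk 7: at line 6 remove [zzk,phfvn] add [qdw,eseh,fahdv] -> 15 lines: lkjns njv syv chjnp qzw vsafz dfl qdw eseh fahdv rzzn atsj dthho bvv bjkx
Final line 2: njv

Answer: njv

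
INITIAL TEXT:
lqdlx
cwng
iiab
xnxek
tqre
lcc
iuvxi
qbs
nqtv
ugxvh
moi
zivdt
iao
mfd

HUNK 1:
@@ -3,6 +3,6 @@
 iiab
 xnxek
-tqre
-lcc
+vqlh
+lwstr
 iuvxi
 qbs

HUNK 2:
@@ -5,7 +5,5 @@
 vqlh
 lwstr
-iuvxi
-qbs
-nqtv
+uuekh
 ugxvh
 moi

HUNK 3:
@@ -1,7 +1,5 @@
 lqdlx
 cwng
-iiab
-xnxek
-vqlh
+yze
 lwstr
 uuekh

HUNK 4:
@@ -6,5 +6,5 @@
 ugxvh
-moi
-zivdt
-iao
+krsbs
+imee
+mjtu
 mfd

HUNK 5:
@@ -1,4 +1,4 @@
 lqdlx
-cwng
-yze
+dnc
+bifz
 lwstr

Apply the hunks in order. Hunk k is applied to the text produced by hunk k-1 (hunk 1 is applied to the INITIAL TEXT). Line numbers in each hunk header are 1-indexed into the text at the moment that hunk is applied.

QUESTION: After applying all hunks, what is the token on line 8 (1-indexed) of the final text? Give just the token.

Answer: imee

Derivation:
Hunk 1: at line 3 remove [tqre,lcc] add [vqlh,lwstr] -> 14 lines: lqdlx cwng iiab xnxek vqlh lwstr iuvxi qbs nqtv ugxvh moi zivdt iao mfd
Hunk 2: at line 5 remove [iuvxi,qbs,nqtv] add [uuekh] -> 12 lines: lqdlx cwng iiab xnxek vqlh lwstr uuekh ugxvh moi zivdt iao mfd
Hunk 3: at line 1 remove [iiab,xnxek,vqlh] add [yze] -> 10 lines: lqdlx cwng yze lwstr uuekh ugxvh moi zivdt iao mfd
Hunk 4: at line 6 remove [moi,zivdt,iao] add [krsbs,imee,mjtu] -> 10 lines: lqdlx cwng yze lwstr uuekh ugxvh krsbs imee mjtu mfd
Hunk 5: at line 1 remove [cwng,yze] add [dnc,bifz] -> 10 lines: lqdlx dnc bifz lwstr uuekh ugxvh krsbs imee mjtu mfd
Final line 8: imee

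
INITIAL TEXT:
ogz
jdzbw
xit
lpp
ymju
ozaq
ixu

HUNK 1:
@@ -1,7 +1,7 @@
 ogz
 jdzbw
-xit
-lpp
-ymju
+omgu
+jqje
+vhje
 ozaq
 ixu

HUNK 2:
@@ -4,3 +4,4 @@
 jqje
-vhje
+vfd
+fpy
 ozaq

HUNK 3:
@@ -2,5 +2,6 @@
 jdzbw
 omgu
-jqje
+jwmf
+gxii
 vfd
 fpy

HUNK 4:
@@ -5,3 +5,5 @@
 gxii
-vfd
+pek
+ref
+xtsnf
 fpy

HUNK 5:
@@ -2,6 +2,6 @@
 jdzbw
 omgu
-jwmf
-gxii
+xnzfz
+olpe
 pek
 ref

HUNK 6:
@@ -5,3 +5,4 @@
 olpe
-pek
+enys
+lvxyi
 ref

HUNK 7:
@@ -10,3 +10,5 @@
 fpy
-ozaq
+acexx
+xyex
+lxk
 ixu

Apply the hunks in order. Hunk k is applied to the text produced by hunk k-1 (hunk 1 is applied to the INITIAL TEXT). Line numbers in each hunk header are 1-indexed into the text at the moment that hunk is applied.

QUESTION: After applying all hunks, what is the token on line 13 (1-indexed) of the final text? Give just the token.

Hunk 1: at line 1 remove [xit,lpp,ymju] add [omgu,jqje,vhje] -> 7 lines: ogz jdzbw omgu jqje vhje ozaq ixu
Hunk 2: at line 4 remove [vhje] add [vfd,fpy] -> 8 lines: ogz jdzbw omgu jqje vfd fpy ozaq ixu
Hunk 3: at line 2 remove [jqje] add [jwmf,gxii] -> 9 lines: ogz jdzbw omgu jwmf gxii vfd fpy ozaq ixu
Hunk 4: at line 5 remove [vfd] add [pek,ref,xtsnf] -> 11 lines: ogz jdzbw omgu jwmf gxii pek ref xtsnf fpy ozaq ixu
Hunk 5: at line 2 remove [jwmf,gxii] add [xnzfz,olpe] -> 11 lines: ogz jdzbw omgu xnzfz olpe pek ref xtsnf fpy ozaq ixu
Hunk 6: at line 5 remove [pek] add [enys,lvxyi] -> 12 lines: ogz jdzbw omgu xnzfz olpe enys lvxyi ref xtsnf fpy ozaq ixu
Hunk 7: at line 10 remove [ozaq] add [acexx,xyex,lxk] -> 14 lines: ogz jdzbw omgu xnzfz olpe enys lvxyi ref xtsnf fpy acexx xyex lxk ixu
Final line 13: lxk

Answer: lxk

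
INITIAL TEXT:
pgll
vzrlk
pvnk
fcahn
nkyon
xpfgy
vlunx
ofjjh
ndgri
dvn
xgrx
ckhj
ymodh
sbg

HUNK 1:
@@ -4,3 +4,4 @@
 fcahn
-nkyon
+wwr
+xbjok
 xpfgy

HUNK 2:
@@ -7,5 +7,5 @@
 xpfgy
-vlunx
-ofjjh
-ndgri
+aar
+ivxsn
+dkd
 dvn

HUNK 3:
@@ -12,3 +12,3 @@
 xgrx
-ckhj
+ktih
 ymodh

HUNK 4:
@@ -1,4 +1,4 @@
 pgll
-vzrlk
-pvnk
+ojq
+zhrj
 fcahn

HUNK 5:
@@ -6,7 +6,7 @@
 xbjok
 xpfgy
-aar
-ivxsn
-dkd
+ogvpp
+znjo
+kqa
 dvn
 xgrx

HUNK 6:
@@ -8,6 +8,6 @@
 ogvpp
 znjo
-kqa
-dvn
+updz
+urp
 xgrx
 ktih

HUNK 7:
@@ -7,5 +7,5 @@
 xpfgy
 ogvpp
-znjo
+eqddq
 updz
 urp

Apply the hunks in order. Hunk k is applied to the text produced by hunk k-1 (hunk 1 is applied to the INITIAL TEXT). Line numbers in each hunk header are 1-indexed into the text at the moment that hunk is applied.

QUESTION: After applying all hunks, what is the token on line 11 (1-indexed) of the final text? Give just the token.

Hunk 1: at line 4 remove [nkyon] add [wwr,xbjok] -> 15 lines: pgll vzrlk pvnk fcahn wwr xbjok xpfgy vlunx ofjjh ndgri dvn xgrx ckhj ymodh sbg
Hunk 2: at line 7 remove [vlunx,ofjjh,ndgri] add [aar,ivxsn,dkd] -> 15 lines: pgll vzrlk pvnk fcahn wwr xbjok xpfgy aar ivxsn dkd dvn xgrx ckhj ymodh sbg
Hunk 3: at line 12 remove [ckhj] add [ktih] -> 15 lines: pgll vzrlk pvnk fcahn wwr xbjok xpfgy aar ivxsn dkd dvn xgrx ktih ymodh sbg
Hunk 4: at line 1 remove [vzrlk,pvnk] add [ojq,zhrj] -> 15 lines: pgll ojq zhrj fcahn wwr xbjok xpfgy aar ivxsn dkd dvn xgrx ktih ymodh sbg
Hunk 5: at line 6 remove [aar,ivxsn,dkd] add [ogvpp,znjo,kqa] -> 15 lines: pgll ojq zhrj fcahn wwr xbjok xpfgy ogvpp znjo kqa dvn xgrx ktih ymodh sbg
Hunk 6: at line 8 remove [kqa,dvn] add [updz,urp] -> 15 lines: pgll ojq zhrj fcahn wwr xbjok xpfgy ogvpp znjo updz urp xgrx ktih ymodh sbg
Hunk 7: at line 7 remove [znjo] add [eqddq] -> 15 lines: pgll ojq zhrj fcahn wwr xbjok xpfgy ogvpp eqddq updz urp xgrx ktih ymodh sbg
Final line 11: urp

Answer: urp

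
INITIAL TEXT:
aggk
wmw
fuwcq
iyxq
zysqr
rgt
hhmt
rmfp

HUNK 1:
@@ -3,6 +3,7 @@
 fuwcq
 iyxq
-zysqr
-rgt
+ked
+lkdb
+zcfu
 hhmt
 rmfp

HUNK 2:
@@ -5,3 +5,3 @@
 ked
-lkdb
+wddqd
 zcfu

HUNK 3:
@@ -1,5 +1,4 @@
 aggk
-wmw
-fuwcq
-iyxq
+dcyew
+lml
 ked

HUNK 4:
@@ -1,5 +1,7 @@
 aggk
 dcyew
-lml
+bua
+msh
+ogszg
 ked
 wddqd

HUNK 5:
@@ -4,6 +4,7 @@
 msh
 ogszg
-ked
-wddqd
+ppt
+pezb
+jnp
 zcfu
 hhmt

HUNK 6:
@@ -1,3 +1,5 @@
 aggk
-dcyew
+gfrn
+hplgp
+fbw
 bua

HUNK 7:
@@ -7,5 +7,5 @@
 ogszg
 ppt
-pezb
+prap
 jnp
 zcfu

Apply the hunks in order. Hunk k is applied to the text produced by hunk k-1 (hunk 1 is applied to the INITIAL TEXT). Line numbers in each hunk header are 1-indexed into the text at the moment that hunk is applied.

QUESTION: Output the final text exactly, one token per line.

Hunk 1: at line 3 remove [zysqr,rgt] add [ked,lkdb,zcfu] -> 9 lines: aggk wmw fuwcq iyxq ked lkdb zcfu hhmt rmfp
Hunk 2: at line 5 remove [lkdb] add [wddqd] -> 9 lines: aggk wmw fuwcq iyxq ked wddqd zcfu hhmt rmfp
Hunk 3: at line 1 remove [wmw,fuwcq,iyxq] add [dcyew,lml] -> 8 lines: aggk dcyew lml ked wddqd zcfu hhmt rmfp
Hunk 4: at line 1 remove [lml] add [bua,msh,ogszg] -> 10 lines: aggk dcyew bua msh ogszg ked wddqd zcfu hhmt rmfp
Hunk 5: at line 4 remove [ked,wddqd] add [ppt,pezb,jnp] -> 11 lines: aggk dcyew bua msh ogszg ppt pezb jnp zcfu hhmt rmfp
Hunk 6: at line 1 remove [dcyew] add [gfrn,hplgp,fbw] -> 13 lines: aggk gfrn hplgp fbw bua msh ogszg ppt pezb jnp zcfu hhmt rmfp
Hunk 7: at line 7 remove [pezb] add [prap] -> 13 lines: aggk gfrn hplgp fbw bua msh ogszg ppt prap jnp zcfu hhmt rmfp

Answer: aggk
gfrn
hplgp
fbw
bua
msh
ogszg
ppt
prap
jnp
zcfu
hhmt
rmfp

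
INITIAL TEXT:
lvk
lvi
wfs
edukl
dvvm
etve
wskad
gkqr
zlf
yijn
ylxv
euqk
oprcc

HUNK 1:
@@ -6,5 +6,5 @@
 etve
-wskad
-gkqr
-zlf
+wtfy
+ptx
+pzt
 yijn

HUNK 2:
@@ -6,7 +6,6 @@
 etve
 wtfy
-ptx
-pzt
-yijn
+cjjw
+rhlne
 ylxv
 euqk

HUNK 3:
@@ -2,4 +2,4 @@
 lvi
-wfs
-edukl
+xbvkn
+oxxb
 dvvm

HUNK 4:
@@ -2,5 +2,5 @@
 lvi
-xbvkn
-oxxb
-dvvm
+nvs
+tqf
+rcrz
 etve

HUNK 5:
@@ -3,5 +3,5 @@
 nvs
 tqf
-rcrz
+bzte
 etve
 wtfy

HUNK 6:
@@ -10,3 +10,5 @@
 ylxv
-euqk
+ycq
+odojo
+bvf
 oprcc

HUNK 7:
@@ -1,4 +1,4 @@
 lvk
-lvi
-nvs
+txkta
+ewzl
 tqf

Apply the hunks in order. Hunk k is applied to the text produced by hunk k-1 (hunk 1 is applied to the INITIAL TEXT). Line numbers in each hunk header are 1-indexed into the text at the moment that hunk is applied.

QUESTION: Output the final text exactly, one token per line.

Hunk 1: at line 6 remove [wskad,gkqr,zlf] add [wtfy,ptx,pzt] -> 13 lines: lvk lvi wfs edukl dvvm etve wtfy ptx pzt yijn ylxv euqk oprcc
Hunk 2: at line 6 remove [ptx,pzt,yijn] add [cjjw,rhlne] -> 12 lines: lvk lvi wfs edukl dvvm etve wtfy cjjw rhlne ylxv euqk oprcc
Hunk 3: at line 2 remove [wfs,edukl] add [xbvkn,oxxb] -> 12 lines: lvk lvi xbvkn oxxb dvvm etve wtfy cjjw rhlne ylxv euqk oprcc
Hunk 4: at line 2 remove [xbvkn,oxxb,dvvm] add [nvs,tqf,rcrz] -> 12 lines: lvk lvi nvs tqf rcrz etve wtfy cjjw rhlne ylxv euqk oprcc
Hunk 5: at line 3 remove [rcrz] add [bzte] -> 12 lines: lvk lvi nvs tqf bzte etve wtfy cjjw rhlne ylxv euqk oprcc
Hunk 6: at line 10 remove [euqk] add [ycq,odojo,bvf] -> 14 lines: lvk lvi nvs tqf bzte etve wtfy cjjw rhlne ylxv ycq odojo bvf oprcc
Hunk 7: at line 1 remove [lvi,nvs] add [txkta,ewzl] -> 14 lines: lvk txkta ewzl tqf bzte etve wtfy cjjw rhlne ylxv ycq odojo bvf oprcc

Answer: lvk
txkta
ewzl
tqf
bzte
etve
wtfy
cjjw
rhlne
ylxv
ycq
odojo
bvf
oprcc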